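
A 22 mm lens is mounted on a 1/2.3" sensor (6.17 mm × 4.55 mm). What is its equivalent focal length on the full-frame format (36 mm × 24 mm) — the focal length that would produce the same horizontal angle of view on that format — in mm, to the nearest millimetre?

128 mm

Equal angle of view means equal width/f ratio, so f₂ = f₁ · (width₂/width₁) = 22 × 36/6.17.
f₂ = 22 × 5.83468 ≈ 128.363 mm.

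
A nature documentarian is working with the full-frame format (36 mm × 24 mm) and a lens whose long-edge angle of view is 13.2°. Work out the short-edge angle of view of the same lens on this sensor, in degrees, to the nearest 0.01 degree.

From the long-edge AOV: f = 36 / (2·tan(6.6°)) = 36 / 0.23141 ≈ 155.5695 mm.
Short-edge AOV = 2·arctan(24 / (2 × 155.5695)) = 2·arctan(0.07714) ≈ 8.8217°.

8.82°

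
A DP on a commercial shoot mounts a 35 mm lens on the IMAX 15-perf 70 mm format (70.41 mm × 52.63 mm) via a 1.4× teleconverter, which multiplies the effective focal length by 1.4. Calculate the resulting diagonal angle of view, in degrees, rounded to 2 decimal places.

83.78°

Effective focal length f = 35 × 1.4 = 49 mm.
Sensor diagonal = √(70.41² + 52.63²) = √7727.4850 ≈ 87.9061 mm.
α = 2·arctan(87.906 / (2 × 49)) = 2·arctan(0.89700) ≈ 83.7843°.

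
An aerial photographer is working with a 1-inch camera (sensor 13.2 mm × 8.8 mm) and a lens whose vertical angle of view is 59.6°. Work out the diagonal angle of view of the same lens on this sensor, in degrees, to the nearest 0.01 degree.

91.83°

From the vertical AOV: f = 8.8 / (2·tan(29.8°)) = 8.8 / 1.14541 ≈ 7.6828 mm.
Sensor diagonal = √(13.2² + 8.8²) = √251.6800 ≈ 15.8644 mm.
Diagonal AOV = 2·arctan(15.8644 / (2 × 7.6828)) = 2·arctan(1.03246) ≈ 91.8299°.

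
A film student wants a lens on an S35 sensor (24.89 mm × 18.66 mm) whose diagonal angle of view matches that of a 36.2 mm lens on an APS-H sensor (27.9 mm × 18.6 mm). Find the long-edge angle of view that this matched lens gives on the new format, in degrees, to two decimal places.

Sensor diagonal = √(27.9² + 18.6²) = √1124.3700 ≈ 33.5316 mm.
Sensor diagonal = √(24.89² + 18.66²) = √967.7077 ≈ 31.1080 mm.
Equal diagonal AOV ⇒ f₂ = f₁ · 31.1080/33.5316 = 36.2 × 0.92772 ≈ 33.5835 mm.
Long-edge AOV on the new format = 2·arctan(24.89 / (2 × 33.5835)) = 2·arctan(0.37057) ≈ 40.6663°.

40.67°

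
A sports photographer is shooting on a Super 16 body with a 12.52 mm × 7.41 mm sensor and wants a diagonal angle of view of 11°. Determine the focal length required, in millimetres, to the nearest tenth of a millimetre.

75.5 mm

Sensor diagonal = √(12.52² + 7.41²) = √211.6585 ≈ 14.5485 mm.
From α = 2·arctan(d/2f) we get f = d / (2·tan(α/2)).
With d = 14.5485 mm and α/2 = 5.5°, tan(α/2) ≈ 0.09629, so f ≈ 14.5485 / 0.19258 ≈ 75.5459 mm.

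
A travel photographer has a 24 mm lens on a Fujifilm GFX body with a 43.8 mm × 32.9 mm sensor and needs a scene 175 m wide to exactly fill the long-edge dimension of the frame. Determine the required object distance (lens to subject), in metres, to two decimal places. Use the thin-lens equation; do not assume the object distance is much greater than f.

95.91 m

W: 175 m = 175000 mm.
Magnification m = w/W = dᵢ/dₒ; combined with 1/f = 1/dₒ + 1/dᵢ this gives dₒ = f·(1 + W/w).
dₒ = 24 mm × (1 + 175000/43.8) = 24 × 3996.4338 ≈ 95914.411 mm = 95.9144 m.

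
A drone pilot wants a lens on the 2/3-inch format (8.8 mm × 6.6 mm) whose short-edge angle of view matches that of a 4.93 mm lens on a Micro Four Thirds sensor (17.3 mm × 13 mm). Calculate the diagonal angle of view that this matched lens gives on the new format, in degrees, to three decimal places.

131.062°

Equal short-edge AOV ⇒ f₂ = f₁ · 6.6/13 = 4.93 × 0.50769 ≈ 2.5029 mm.
Sensor diagonal = √(8.8² + 6.6²) = √121.0000 ≈ 11.0000 mm.
Diagonal AOV on the new format = 2·arctan(11.0000 / (2 × 2.5029)) = 2·arctan(2.19743) ≈ 131.0616°.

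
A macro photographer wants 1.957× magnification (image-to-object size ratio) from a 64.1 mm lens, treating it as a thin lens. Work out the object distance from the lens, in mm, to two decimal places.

96.85 mm

With m = dᵢ/dₒ and 1/f = 1/dₒ + 1/dᵢ, substituting dᵢ = m·dₒ gives 1/f = (1 + 1/m)/dₒ, hence dₒ = f·(1 + 1/m).
dₒ = 64.1 × (1 + 1/1.957) = 64.1 × 1.51099 ≈ 96.854 mm.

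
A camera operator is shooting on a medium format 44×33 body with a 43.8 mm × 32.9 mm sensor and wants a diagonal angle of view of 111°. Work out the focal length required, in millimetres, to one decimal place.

18.8 mm

Sensor diagonal = √(43.8² + 32.9²) = √3000.8500 ≈ 54.7800 mm.
From α = 2·arctan(d/2f) we get f = d / (2·tan(α/2)).
With d = 54.7800 mm and α/2 = 55.5°, tan(α/2) ≈ 1.45501, so f ≈ 54.7800 / 2.91002 ≈ 18.8246 mm.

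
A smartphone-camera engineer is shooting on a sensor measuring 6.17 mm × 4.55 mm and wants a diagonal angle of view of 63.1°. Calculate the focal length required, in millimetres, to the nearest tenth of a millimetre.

6.2 mm

Sensor diagonal = √(6.17² + 4.55²) = √58.7714 ≈ 7.6663 mm.
From α = 2·arctan(d/2f) we get f = d / (2·tan(α/2)).
With d = 7.6663 mm and α/2 = 31.55°, tan(α/2) ≈ 0.61400, so f ≈ 7.6663 / 1.22800 ≈ 6.2429 mm.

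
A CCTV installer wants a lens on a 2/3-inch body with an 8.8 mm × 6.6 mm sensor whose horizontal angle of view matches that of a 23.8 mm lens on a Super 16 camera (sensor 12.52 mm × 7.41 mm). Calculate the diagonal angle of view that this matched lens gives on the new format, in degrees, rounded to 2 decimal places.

36.40°

Equal horizontal AOV ⇒ f₂ = f₁ · 8.8/12.52 = 23.8 × 0.70288 ≈ 16.7284 mm.
Sensor diagonal = √(8.8² + 6.6²) = √121.0000 ≈ 11.0000 mm.
Diagonal AOV on the new format = 2·arctan(11.0000 / (2 × 16.7284)) = 2·arctan(0.32878) ≈ 36.3998°.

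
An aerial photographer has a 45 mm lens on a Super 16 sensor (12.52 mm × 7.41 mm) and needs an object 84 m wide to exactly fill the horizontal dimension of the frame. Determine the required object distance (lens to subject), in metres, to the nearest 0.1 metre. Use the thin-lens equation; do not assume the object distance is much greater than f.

302.0 m

W: 84 m = 84000 mm.
Magnification m = w/W = dᵢ/dₒ; combined with 1/f = 1/dₒ + 1/dᵢ this gives dₒ = f·(1 + W/w).
dₒ = 45 mm × (1 + 84000/12.52) = 45 × 6710.2652 ≈ 301961.933 mm = 301.962 m.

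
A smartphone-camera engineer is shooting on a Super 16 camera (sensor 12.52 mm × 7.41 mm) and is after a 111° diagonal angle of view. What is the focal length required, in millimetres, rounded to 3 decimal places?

Sensor diagonal = √(12.52² + 7.41²) = √211.6585 ≈ 14.5485 mm.
From α = 2·arctan(d/2f) we get f = d / (2·tan(α/2)).
With d = 14.5485 mm and α/2 = 55.5°, tan(α/2) ≈ 1.45501, so f ≈ 14.5485 / 2.91002 ≈ 4.9994 mm.

4.999 mm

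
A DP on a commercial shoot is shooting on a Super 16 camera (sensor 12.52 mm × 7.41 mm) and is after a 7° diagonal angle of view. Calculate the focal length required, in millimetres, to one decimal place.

Sensor diagonal = √(12.52² + 7.41²) = √211.6585 ≈ 14.5485 mm.
From α = 2·arctan(d/2f) we get f = d / (2·tan(α/2)).
With d = 14.5485 mm and α/2 = 3.5°, tan(α/2) ≈ 0.06116, so f ≈ 14.5485 / 0.12233 ≈ 118.9328 mm.

118.9 mm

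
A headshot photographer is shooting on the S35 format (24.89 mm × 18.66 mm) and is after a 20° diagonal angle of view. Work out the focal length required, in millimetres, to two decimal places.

88.21 mm

Sensor diagonal = √(24.89² + 18.66²) = √967.7077 ≈ 31.1080 mm.
From α = 2·arctan(d/2f) we get f = d / (2·tan(α/2)).
With d = 31.1080 mm and α/2 = 10°, tan(α/2) ≈ 0.17633, so f ≈ 31.1080 / 0.35265 ≈ 88.2111 mm.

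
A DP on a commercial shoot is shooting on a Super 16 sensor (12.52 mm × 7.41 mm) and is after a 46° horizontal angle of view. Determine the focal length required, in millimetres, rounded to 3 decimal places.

From α = 2·arctan(w/2f) we get f = w / (2·tan(α/2)).
With w = 12.52 mm and α/2 = 23°, tan(α/2) ≈ 0.42447, so f ≈ 12.52 / 0.84895 ≈ 14.7476 mm.

14.748 mm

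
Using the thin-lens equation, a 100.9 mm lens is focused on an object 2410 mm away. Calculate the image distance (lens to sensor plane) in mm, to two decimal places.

1/dᵢ = 1/f − 1/dₒ = 1/100.9 − 1/2410 = 0.0094959 mm⁻¹.
dᵢ = 1/0.0094959 ≈ 105.3090 mm.

105.31 mm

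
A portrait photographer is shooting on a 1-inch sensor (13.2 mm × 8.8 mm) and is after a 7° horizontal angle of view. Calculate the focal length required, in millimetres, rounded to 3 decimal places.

From α = 2·arctan(w/2f) we get f = w / (2·tan(α/2)).
With w = 13.2 mm and α/2 = 3.5°, tan(α/2) ≈ 0.06116, so f ≈ 13.2 / 0.12233 ≈ 107.9090 mm.

107.909 mm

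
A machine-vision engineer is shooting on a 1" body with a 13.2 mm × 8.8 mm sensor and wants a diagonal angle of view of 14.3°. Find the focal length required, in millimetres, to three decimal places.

Sensor diagonal = √(13.2² + 8.8²) = √251.6800 ≈ 15.8644 mm.
From α = 2·arctan(d/2f) we get f = d / (2·tan(α/2)).
With d = 15.8644 mm and α/2 = 7.15°, tan(α/2) ≈ 0.12544, so f ≈ 15.8644 / 0.25089 ≈ 63.2337 mm.

63.234 mm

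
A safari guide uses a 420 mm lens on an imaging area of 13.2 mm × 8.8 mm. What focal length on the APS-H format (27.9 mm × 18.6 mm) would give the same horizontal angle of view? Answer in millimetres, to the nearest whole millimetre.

Equal angle of view means equal width/f ratio, so f₂ = f₁ · (width₂/width₁) = 420 × 27.9/13.2.
f₂ = 420 × 2.11364 ≈ 887.727 mm.

888 mm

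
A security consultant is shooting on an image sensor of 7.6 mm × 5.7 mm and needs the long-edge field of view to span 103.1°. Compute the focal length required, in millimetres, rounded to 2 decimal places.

From α = 2·arctan(w/2f) we get f = w / (2·tan(α/2)).
With w = 7.6 mm and α/2 = 51.55°, tan(α/2) ≈ 1.25943, so f ≈ 7.6 / 2.51885 ≈ 3.0172 mm.

3.02 mm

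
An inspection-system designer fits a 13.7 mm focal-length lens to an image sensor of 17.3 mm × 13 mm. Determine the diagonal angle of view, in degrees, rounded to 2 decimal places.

Sensor diagonal = √(17.3² + 13²) = √468.2900 ≈ 21.6400 mm.
Angle of view α = 2·arctan(d/2f) with d = 21.6400 mm and f = 13.7 mm.
d/2f = 0.78978; arctan(0.78978) ≈ 38.3010°, so α ≈ 76.6020°.

76.60°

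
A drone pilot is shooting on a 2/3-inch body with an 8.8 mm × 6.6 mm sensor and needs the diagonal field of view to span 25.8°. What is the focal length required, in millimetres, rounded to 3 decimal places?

24.014 mm

Sensor diagonal = √(8.8² + 6.6²) = √121.0000 ≈ 11.0000 mm.
From α = 2·arctan(d/2f) we get f = d / (2·tan(α/2)).
With d = 11.0000 mm and α/2 = 12.9°, tan(α/2) ≈ 0.22903, so f ≈ 11.0000 / 0.45806 ≈ 24.0143 mm.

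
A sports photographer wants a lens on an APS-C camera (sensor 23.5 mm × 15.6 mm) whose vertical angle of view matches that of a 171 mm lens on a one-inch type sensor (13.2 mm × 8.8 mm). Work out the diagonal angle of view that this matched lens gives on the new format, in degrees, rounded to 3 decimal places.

Equal vertical AOV ⇒ f₂ = f₁ · 15.6/8.8 = 171 × 1.77273 ≈ 303.1364 mm.
Sensor diagonal = √(23.5² + 15.6²) = √795.6100 ≈ 28.2066 mm.
Diagonal AOV on the new format = 2·arctan(28.2066 / (2 × 303.1364)) = 2·arctan(0.04652) ≈ 5.3275°.

5.327°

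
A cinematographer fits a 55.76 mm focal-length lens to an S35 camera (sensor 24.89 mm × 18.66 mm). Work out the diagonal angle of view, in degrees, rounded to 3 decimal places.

Sensor diagonal = √(24.89² + 18.66²) = √967.7077 ≈ 31.1080 mm.
Angle of view α = 2·arctan(d/2f) with d = 31.1080 mm and f = 55.76 mm.
d/2f = 0.27895; arctan(0.27895) ≈ 15.5862°, so α ≈ 31.1724°.

31.172°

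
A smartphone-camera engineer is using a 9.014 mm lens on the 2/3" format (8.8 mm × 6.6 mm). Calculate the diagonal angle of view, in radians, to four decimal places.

Sensor diagonal = √(8.8² + 6.6²) = √121.0000 ≈ 11.0000 mm.
Angle of view α = 2·arctan(d/2f) with d = 11.0000 mm and f = 9.014 mm.
d/2f = 0.61016; arctan(0.61016) ≈ 0.5479 rad, so α ≈ 1.0957 rad.

1.0957 rad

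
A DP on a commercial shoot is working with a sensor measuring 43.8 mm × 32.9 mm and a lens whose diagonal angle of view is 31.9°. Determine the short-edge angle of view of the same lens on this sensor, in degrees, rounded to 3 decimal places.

19.480°

Sensor diagonal = √(43.8² + 32.9²) = √3000.8500 ≈ 54.7800 mm.
From the diagonal AOV: f = 54.7800 / (2·tan(15.95°)) = 54.7800 / 0.57160 ≈ 95.8359 mm.
Short-edge AOV = 2·arctan(32.9 / (2 × 95.8359)) = 2·arctan(0.17165) ≈ 19.4795°.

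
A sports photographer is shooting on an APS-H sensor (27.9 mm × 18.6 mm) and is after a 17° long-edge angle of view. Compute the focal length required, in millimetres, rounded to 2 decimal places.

From α = 2·arctan(w/2f) we get f = w / (2·tan(α/2)).
With w = 27.9 mm and α/2 = 8.5°, tan(α/2) ≈ 0.14945, so f ≈ 27.9 / 0.29890 ≈ 93.3416 mm.

93.34 mm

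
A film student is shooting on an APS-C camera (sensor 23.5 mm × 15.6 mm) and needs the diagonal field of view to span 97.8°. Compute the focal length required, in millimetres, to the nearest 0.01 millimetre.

Sensor diagonal = √(23.5² + 15.6²) = √795.6100 ≈ 28.2066 mm.
From α = 2·arctan(d/2f) we get f = d / (2·tan(α/2)).
With d = 28.2066 mm and α/2 = 48.9°, tan(α/2) ≈ 1.14632, so f ≈ 28.2066 / 2.29264 ≈ 12.3031 mm.

12.30 mm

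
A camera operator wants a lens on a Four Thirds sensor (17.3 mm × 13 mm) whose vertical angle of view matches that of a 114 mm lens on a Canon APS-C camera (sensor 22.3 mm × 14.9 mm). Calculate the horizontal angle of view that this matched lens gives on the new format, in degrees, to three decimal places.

Equal vertical AOV ⇒ f₂ = f₁ · 13/14.9 = 114 × 0.87248 ≈ 99.4631 mm.
Horizontal AOV on the new format = 2·arctan(17.3 / (2 × 99.4631)) = 2·arctan(0.08697) ≈ 9.9407°.

9.941°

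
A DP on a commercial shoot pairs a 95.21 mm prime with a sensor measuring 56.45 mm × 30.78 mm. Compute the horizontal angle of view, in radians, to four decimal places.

Angle of view α = 2·arctan(w/2f) with w = 56.45 mm and f = 95.21 mm.
w/2f = 0.29645; arctan(0.29645) ≈ 0.2882 rad, so α ≈ 0.5764 rad.

0.5764 rad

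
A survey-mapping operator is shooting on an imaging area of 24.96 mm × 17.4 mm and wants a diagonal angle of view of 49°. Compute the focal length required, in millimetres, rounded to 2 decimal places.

33.38 mm

Sensor diagonal = √(24.96² + 17.4²) = √925.7616 ≈ 30.4263 mm.
From α = 2·arctan(d/2f) we get f = d / (2·tan(α/2)).
With d = 30.4263 mm and α/2 = 24.5°, tan(α/2) ≈ 0.45573, so f ≈ 30.4263 / 0.91145 ≈ 33.3822 mm.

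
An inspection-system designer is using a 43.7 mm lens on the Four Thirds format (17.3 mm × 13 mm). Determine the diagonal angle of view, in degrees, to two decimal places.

Sensor diagonal = √(17.3² + 13²) = √468.2900 ≈ 21.6400 mm.
Angle of view α = 2·arctan(d/2f) with d = 21.6400 mm and f = 43.7 mm.
d/2f = 0.24760; arctan(0.24760) ≈ 13.9066°, so α ≈ 27.8132°.

27.81°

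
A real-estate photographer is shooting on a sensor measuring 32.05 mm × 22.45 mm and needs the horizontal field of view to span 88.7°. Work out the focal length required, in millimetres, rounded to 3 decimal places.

16.393 mm

From α = 2·arctan(w/2f) we get f = w / (2·tan(α/2)).
With w = 32.05 mm and α/2 = 44.35°, tan(α/2) ≈ 0.97756, so f ≈ 32.05 / 1.95513 ≈ 16.3928 mm.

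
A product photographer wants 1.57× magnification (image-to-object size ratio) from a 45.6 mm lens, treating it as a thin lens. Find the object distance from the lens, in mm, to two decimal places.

74.64 mm

With m = dᵢ/dₒ and 1/f = 1/dₒ + 1/dᵢ, substituting dᵢ = m·dₒ gives 1/f = (1 + 1/m)/dₒ, hence dₒ = f·(1 + 1/m).
dₒ = 45.6 × (1 + 1/1.57) = 45.6 × 1.63694 ≈ 74.645 mm.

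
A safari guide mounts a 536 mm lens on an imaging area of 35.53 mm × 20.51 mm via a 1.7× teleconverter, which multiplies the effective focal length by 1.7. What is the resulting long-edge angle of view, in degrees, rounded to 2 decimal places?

2.23°

Effective focal length f = 536 × 1.7 = 911.2 mm.
α = 2·arctan(35.53 / (2 × 911.2)) = 2·arctan(0.01950) ≈ 2.2338°.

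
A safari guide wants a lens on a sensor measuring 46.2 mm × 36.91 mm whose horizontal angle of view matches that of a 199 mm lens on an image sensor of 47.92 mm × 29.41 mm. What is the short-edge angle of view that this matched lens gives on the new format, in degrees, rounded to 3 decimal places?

10.989°

Equal horizontal AOV ⇒ f₂ = f₁ · 46.2/47.92 = 199 × 0.96411 ≈ 191.8573 mm.
Short-edge AOV on the new format = 2·arctan(36.91 / (2 × 191.8573)) = 2·arctan(0.09619) ≈ 10.9889°.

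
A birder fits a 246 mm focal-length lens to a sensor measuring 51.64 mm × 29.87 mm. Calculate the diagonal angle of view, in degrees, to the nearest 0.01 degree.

Sensor diagonal = √(51.64² + 29.87²) = √3558.9065 ≈ 59.6566 mm.
Angle of view α = 2·arctan(d/2f) with d = 59.6566 mm and f = 246 mm.
d/2f = 0.12125; arctan(0.12125) ≈ 6.9135°, so α ≈ 13.8271°.

13.83°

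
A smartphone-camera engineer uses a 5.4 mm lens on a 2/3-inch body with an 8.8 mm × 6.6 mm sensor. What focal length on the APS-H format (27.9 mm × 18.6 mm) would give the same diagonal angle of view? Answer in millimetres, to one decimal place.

16.5 mm

Sensor diagonal = √(8.8² + 6.6²) = √121.0000 ≈ 11.0000 mm.
Sensor diagonal = √(27.9² + 18.6²) = √1124.3700 ≈ 33.5316 mm.
Equal angle of view means equal diagonal/f ratio, so f₂ = f₁ · (diagonal₂/diagonal₁) = 5.4 × 33.5316/11.0000.
f₂ = 5.4 × 3.04833 ≈ 16.461 mm.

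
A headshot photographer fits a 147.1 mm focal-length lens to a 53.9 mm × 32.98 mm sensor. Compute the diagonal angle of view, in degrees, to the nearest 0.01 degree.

24.24°

Sensor diagonal = √(53.9² + 32.98²) = √3992.8904 ≈ 63.1893 mm.
Angle of view α = 2·arctan(d/2f) with d = 63.1893 mm and f = 147.1 mm.
d/2f = 0.21478; arctan(0.21478) ≈ 12.1220°, so α ≈ 24.2441°.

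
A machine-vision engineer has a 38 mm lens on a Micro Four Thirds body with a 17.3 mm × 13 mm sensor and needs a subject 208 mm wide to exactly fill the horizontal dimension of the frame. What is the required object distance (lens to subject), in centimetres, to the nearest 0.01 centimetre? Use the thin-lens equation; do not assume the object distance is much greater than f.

49.49 cm

Magnification m = w/W = dᵢ/dₒ; combined with 1/f = 1/dₒ + 1/dᵢ this gives dₒ = f·(1 + W/w).
dₒ = 38 mm × (1 + 208/17.3) = 38 × 13.0231 ≈ 494.879 mm = 49.4879 cm.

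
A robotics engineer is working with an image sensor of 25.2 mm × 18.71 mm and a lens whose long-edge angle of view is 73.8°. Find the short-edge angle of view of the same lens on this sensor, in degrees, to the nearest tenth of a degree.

58.3°

From the long-edge AOV: f = 25.2 / (2·tan(36.9°)) = 25.2 / 1.50164 ≈ 16.7816 mm.
Short-edge AOV = 2·arctan(18.71 / (2 × 16.7816)) = 2·arctan(0.55745) ≈ 58.2754°.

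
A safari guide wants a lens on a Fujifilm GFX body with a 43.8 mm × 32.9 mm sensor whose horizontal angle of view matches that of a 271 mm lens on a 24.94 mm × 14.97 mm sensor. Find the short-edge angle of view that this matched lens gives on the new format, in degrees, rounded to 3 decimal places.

3.959°

Equal horizontal AOV ⇒ f₂ = f₁ · 43.8/24.94 = 271 × 1.75621 ≈ 475.9342 mm.
Short-edge AOV on the new format = 2·arctan(32.9 / (2 × 475.9342)) = 2·arctan(0.03456) ≈ 3.9591°.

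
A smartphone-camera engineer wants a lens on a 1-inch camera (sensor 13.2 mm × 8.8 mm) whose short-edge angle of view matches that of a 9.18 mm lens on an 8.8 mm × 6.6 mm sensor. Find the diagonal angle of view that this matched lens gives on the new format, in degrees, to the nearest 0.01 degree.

65.89°

Equal short-edge AOV ⇒ f₂ = f₁ · 8.8/6.6 = 9.18 × 1.33333 ≈ 12.2400 mm.
Sensor diagonal = √(13.2² + 8.8²) = √251.6800 ≈ 15.8644 mm.
Diagonal AOV on the new format = 2·arctan(15.8644 / (2 × 12.2400)) = 2·arctan(0.64806) ≈ 65.8910°.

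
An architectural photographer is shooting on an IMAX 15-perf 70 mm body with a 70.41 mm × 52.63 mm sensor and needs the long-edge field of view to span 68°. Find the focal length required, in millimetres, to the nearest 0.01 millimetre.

From α = 2·arctan(w/2f) we get f = w / (2·tan(α/2)).
With w = 70.41 mm and α/2 = 34°, tan(α/2) ≈ 0.67451, so f ≈ 70.41 / 1.34902 ≈ 52.1936 mm.

52.19 mm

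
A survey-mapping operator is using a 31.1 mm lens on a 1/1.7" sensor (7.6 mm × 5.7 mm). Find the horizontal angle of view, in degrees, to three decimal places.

Angle of view α = 2·arctan(w/2f) with w = 7.6 mm and f = 31.1 mm.
w/2f = 0.12219; arctan(0.12219) ≈ 6.9662°, so α ≈ 13.9325°.

13.932°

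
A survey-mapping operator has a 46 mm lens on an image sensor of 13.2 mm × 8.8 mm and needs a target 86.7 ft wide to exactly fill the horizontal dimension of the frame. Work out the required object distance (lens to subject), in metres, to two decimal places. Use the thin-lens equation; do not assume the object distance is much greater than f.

92.14 m

W: 86.7 ft × 304.8 mm/ft = 26426.16 mm.
Magnification m = w/W = dᵢ/dₒ; combined with 1/f = 1/dₒ + 1/dᵢ this gives dₒ = f·(1 + W/w).
dₒ = 46 mm × (1 + 26426.2/13.2) = 46 × 2002.9818 ≈ 92137.161 mm = 92.1372 m.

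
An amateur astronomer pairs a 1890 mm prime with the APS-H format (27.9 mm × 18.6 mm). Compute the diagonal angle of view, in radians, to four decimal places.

Sensor diagonal = √(27.9² + 18.6²) = √1124.3700 ≈ 33.5316 mm.
Angle of view α = 2·arctan(d/2f) with d = 33.5316 mm and f = 1890 mm.
d/2f = 0.00887; arctan(0.00887) ≈ 0.0089 rad, so α ≈ 0.0177 rad.

0.0177 rad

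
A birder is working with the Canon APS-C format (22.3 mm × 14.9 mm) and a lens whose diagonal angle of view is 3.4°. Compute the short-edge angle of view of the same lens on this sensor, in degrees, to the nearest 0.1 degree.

Sensor diagonal = √(22.3² + 14.9²) = √719.3000 ≈ 26.8198 mm.
From the diagonal AOV: f = 26.8198 / (2·tan(1.7°)) = 26.8198 / 0.05936 ≈ 451.8261 mm.
Short-edge AOV = 2·arctan(14.9 / (2 × 451.8261)) = 2·arctan(0.01649) ≈ 1.8893°.

1.9°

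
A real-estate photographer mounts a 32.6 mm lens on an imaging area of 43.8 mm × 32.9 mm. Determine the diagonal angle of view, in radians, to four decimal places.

1.3975 rad

Sensor diagonal = √(43.8² + 32.9²) = √3000.8500 ≈ 54.7800 mm.
Angle of view α = 2·arctan(d/2f) with d = 54.7800 mm and f = 32.6 mm.
d/2f = 0.84018; arctan(0.84018) ≈ 0.6988 rad, so α ≈ 1.3975 rad.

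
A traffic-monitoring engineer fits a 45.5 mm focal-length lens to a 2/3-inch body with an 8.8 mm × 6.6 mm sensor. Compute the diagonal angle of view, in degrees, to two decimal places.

13.78°

Sensor diagonal = √(8.8² + 6.6²) = √121.0000 ≈ 11.0000 mm.
Angle of view α = 2·arctan(d/2f) with d = 11.0000 mm and f = 45.5 mm.
d/2f = 0.12088; arctan(0.12088) ≈ 6.8924°, so α ≈ 13.7848°.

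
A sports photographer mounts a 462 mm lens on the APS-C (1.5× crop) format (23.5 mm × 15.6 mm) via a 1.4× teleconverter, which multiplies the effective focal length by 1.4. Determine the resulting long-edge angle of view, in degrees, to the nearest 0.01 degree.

Effective focal length f = 462 × 1.4 = 646.8 mm.
α = 2·arctan(23.5 / (2 × 646.8)) = 2·arctan(0.01817) ≈ 2.0815°.

2.08°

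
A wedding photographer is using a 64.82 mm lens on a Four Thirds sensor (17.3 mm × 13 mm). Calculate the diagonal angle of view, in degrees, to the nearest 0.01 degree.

Sensor diagonal = √(17.3² + 13²) = √468.2900 ≈ 21.6400 mm.
Angle of view α = 2·arctan(d/2f) with d = 21.6400 mm and f = 64.82 mm.
d/2f = 0.16692; arctan(0.16692) ≈ 9.4767°, so α ≈ 18.9533°.

18.95°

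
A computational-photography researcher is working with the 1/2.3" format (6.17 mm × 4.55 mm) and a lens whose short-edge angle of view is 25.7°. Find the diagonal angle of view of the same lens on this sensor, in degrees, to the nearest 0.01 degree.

From the short-edge AOV: f = 4.55 / (2·tan(12.85°)) = 4.55 / 0.45622 ≈ 9.9732 mm.
Sensor diagonal = √(6.17² + 4.55²) = √58.7714 ≈ 7.6663 mm.
Diagonal AOV = 2·arctan(7.6663 / (2 × 9.9732)) = 2·arctan(0.38434) ≈ 42.0480°.

42.05°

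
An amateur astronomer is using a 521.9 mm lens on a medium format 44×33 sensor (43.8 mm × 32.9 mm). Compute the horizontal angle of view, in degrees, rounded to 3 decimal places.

4.806°

Angle of view α = 2·arctan(w/2f) with w = 43.8 mm and f = 521.9 mm.
w/2f = 0.04196; arctan(0.04196) ≈ 2.4028°, so α ≈ 4.8057°.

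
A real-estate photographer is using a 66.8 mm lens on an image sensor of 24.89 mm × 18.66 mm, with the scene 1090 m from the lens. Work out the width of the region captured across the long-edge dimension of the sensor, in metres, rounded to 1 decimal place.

dₒ: 1090 m = 1.09e+06 mm.
Similar triangles through the lens centre give W/dₒ = w/dᵢ; with 1/f = 1/dₒ + 1/dᵢ this gives W = w·(dₒ − f)/f.
W = 24.89 mm × (1.09e+06 − 66.8) / 66.8 = 24.89 × 16316.3653 ≈ 406114.332 mm = 406.114 m.

406.1 m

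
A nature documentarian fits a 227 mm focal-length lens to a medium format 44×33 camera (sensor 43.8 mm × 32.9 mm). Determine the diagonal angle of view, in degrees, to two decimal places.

Sensor diagonal = √(43.8² + 32.9²) = √3000.8500 ≈ 54.7800 mm.
Angle of view α = 2·arctan(d/2f) with d = 54.7800 mm and f = 227 mm.
d/2f = 0.12066; arctan(0.12066) ≈ 6.8801°, so α ≈ 13.7602°.

13.76°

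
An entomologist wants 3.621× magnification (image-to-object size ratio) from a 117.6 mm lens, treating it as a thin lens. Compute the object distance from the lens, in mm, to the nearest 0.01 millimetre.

With m = dᵢ/dₒ and 1/f = 1/dₒ + 1/dᵢ, substituting dᵢ = m·dₒ gives 1/f = (1 + 1/m)/dₒ, hence dₒ = f·(1 + 1/m).
dₒ = 117.6 × (1 + 1/3.621) = 117.6 × 1.27617 ≈ 150.077 mm.

150.08 mm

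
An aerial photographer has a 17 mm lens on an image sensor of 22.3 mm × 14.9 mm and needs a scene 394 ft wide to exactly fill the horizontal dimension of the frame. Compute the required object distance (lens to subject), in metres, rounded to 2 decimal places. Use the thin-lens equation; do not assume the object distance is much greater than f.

W: 394 ft × 304.8 mm/ft = 120091.20 mm.
Magnification m = w/W = dᵢ/dₒ; combined with 1/f = 1/dₒ + 1/dᵢ this gives dₒ = f·(1 + W/w).
dₒ = 17 mm × (1 + 120091/22.3) = 17 × 5386.2554 ≈ 91566.342 mm = 91.5663 m.

91.57 m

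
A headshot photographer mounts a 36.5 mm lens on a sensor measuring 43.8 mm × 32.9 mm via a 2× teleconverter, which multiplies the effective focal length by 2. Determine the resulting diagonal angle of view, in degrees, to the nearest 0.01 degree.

41.13°

Effective focal length f = 36.5 × 2 = 73 mm.
Sensor diagonal = √(43.8² + 32.9²) = √3000.8500 ≈ 54.7800 mm.
α = 2·arctan(54.780 / (2 × 73)) = 2·arctan(0.37521) ≈ 41.1327°.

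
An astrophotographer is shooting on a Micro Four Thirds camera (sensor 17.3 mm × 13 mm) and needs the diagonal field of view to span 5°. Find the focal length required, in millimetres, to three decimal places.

Sensor diagonal = √(17.3² + 13²) = √468.2900 ≈ 21.6400 mm.
From α = 2·arctan(d/2f) we get f = d / (2·tan(α/2)).
With d = 21.6400 mm and α/2 = 2.5°, tan(α/2) ≈ 0.04366, so f ≈ 21.6400 / 0.08732 ≈ 247.8188 mm.

247.819 mm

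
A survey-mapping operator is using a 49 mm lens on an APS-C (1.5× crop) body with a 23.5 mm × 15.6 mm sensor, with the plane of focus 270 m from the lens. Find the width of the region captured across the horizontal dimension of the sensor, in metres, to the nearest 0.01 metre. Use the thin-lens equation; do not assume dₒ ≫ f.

129.47 m

dₒ: 270 m = 270000 mm.
Similar triangles through the lens centre give W/dₒ = w/dᵢ; with 1/f = 1/dₒ + 1/dᵢ this gives W = w·(dₒ − f)/f.
W = 23.5 mm × (270000 − 49) / 49 = 23.5 × 5509.2041 ≈ 129466.296 mm = 129.466 m.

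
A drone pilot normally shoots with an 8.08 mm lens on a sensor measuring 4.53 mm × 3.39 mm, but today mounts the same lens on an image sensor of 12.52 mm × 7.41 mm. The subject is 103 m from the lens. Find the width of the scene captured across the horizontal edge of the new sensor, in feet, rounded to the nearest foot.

The focal length stays 8.08 mm; the relevant sensor dimension is now w = 12.52 mm. Object distance dₒ = 103 m = 103000 mm.
Thin-lens field width W = w·(dₒ − f)/f = 12.52 × (103000 − 8.08)/8.08 ≈ 159586.490 mm = 159586.490/304.8 ft = 523.578 ft.

524 ft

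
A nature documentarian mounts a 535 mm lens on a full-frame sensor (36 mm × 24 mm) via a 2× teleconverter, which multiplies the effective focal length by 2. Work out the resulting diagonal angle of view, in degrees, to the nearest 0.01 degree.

2.32°

Effective focal length f = 535 × 2 = 1070 mm.
Sensor diagonal = √(36² + 24²) = √1872.0000 ≈ 43.2666 mm.
α = 2·arctan(43.267 / (2 × 1070)) = 2·arctan(0.02022) ≈ 2.3165°.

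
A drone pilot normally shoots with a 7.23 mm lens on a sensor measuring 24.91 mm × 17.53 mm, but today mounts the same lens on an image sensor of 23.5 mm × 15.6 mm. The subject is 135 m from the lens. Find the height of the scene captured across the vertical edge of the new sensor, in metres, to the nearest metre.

291 m

The focal length stays 7.23 mm; the relevant sensor dimension is now h = 15.6 mm. Object distance dₒ = 135 m = 135000 mm.
Thin-lens field height W = h·(dₒ − f)/f = 15.6 × (135000 − 7.23)/7.23 ≈ 291270.707 mm = 291.271 m.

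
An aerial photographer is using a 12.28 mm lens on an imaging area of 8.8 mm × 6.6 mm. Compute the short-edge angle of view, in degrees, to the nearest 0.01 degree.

Angle of view α = 2·arctan(h/2f) with h = 6.6 mm and f = 12.28 mm.
h/2f = 0.26873; arctan(0.26873) ≈ 15.0417°, so α ≈ 30.0834°.

30.08°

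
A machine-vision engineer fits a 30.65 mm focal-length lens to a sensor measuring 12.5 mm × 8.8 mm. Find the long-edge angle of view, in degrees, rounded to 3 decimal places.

23.051°

Angle of view α = 2·arctan(w/2f) with w = 12.5 mm and f = 30.65 mm.
w/2f = 0.20392; arctan(0.20392) ≈ 11.5255°, so α ≈ 23.0509°.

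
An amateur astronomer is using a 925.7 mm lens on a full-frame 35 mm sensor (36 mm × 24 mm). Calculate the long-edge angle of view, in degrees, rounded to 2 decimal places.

2.23°

Angle of view α = 2·arctan(w/2f) with w = 36 mm and f = 925.7 mm.
w/2f = 0.01944; arctan(0.01944) ≈ 1.1140°, so α ≈ 2.2279°.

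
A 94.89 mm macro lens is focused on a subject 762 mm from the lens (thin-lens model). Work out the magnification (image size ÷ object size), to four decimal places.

0.1422×

Thin lens: 1/f = 1/dₒ + 1/dᵢ → 1/dᵢ = 1/94.89 − 1/762 = 0.0092262 mm⁻¹, so dᵢ ≈ 108.3872 mm.
Magnification m = dᵢ/dₒ = 108.3872/762 ≈ 0.14224.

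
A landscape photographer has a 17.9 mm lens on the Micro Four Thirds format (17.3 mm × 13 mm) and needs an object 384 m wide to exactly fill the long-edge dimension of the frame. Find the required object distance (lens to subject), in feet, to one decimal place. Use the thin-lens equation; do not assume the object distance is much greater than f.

1303.6 ft

W: 384 m = 384000 mm.
Magnification m = w/W = dᵢ/dₒ; combined with 1/f = 1/dₒ + 1/dᵢ this gives dₒ = f·(1 + W/w).
dₒ = 17.9 mm × (1 + 384000/17.3) = 17.9 × 22197.5318 ≈ 397335.819 mm = 397335.819/304.8 ft = 1303.6 ft.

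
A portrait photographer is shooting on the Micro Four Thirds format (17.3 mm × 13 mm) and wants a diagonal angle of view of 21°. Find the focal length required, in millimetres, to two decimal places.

Sensor diagonal = √(17.3² + 13²) = √468.2900 ≈ 21.6400 mm.
From α = 2·arctan(d/2f) we get f = d / (2·tan(α/2)).
With d = 21.6400 mm and α/2 = 10.5°, tan(α/2) ≈ 0.18534, so f ≈ 21.6400 / 0.37068 ≈ 58.3795 mm.

58.38 mm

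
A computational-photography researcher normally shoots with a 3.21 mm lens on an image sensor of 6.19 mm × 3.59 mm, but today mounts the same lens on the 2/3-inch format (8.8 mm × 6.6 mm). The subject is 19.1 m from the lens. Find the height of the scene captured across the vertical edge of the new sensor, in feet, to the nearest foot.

The focal length stays 3.21 mm; the relevant sensor dimension is now h = 6.6 mm. Object distance dₒ = 19.1 m = 19100 mm.
Thin-lens field height W = h·(dₒ − f)/f = 6.6 × (19100 − 3.21)/3.21 ≈ 39264.428 mm = 39264.428/304.8 ft = 128.82 ft.

129 ft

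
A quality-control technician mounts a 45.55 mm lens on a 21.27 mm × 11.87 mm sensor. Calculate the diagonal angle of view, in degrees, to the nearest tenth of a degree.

29.9°

Sensor diagonal = √(21.27² + 11.87²) = √593.3098 ≈ 24.3580 mm.
Angle of view α = 2·arctan(d/2f) with d = 24.3580 mm and f = 45.55 mm.
d/2f = 0.26738; arctan(0.26738) ≈ 14.9694°, so α ≈ 29.9387°.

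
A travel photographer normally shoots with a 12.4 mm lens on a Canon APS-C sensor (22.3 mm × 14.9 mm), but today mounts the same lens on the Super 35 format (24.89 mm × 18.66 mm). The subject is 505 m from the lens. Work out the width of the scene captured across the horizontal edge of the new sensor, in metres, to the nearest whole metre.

1014 m

The focal length stays 12.4 mm; the relevant sensor dimension is now w = 24.89 mm. Object distance dₒ = 505 m = 505000 mm.
Thin-lens field width W = w·(dₒ − f)/f = 24.89 × (505000 − 12.4)/12.4 ≈ 1013640.433 mm = 1013.64 m.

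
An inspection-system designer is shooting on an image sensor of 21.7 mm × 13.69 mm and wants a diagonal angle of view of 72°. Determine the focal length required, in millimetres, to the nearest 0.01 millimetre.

17.66 mm

Sensor diagonal = √(21.7² + 13.69²) = √658.3061 ≈ 25.6575 mm.
From α = 2·arctan(d/2f) we get f = d / (2·tan(α/2)).
With d = 25.6575 mm and α/2 = 36°, tan(α/2) ≈ 0.72654, so f ≈ 25.6575 / 1.45309 ≈ 17.6572 mm.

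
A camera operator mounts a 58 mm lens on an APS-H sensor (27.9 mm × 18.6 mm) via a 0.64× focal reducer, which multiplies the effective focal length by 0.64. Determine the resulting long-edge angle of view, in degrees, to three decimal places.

41.193°

Effective focal length f = 58 × 0.64 = 37.12 mm.
α = 2·arctan(27.9 / (2 × 37.12)) = 2·arctan(0.37581) ≈ 41.1933°.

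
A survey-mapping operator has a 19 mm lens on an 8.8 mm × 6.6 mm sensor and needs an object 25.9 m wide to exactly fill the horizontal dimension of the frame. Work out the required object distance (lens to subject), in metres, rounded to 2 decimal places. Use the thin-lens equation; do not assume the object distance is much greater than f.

W: 25.9 m = 25900 mm.
Magnification m = w/W = dᵢ/dₒ; combined with 1/f = 1/dₒ + 1/dᵢ this gives dₒ = f·(1 + W/w).
dₒ = 19 mm × (1 + 25900/8.8) = 19 × 2944.1818 ≈ 55939.455 mm = 55.9395 m.

55.94 m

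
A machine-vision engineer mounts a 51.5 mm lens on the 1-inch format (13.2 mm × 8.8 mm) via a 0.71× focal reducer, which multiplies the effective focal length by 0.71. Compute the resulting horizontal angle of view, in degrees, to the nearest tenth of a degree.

Effective focal length f = 51.5 × 0.71 = 36.565 mm.
α = 2·arctan(13.2 / (2 × 36.565)) = 2·arctan(0.18050) ≈ 20.4635°.

20.5°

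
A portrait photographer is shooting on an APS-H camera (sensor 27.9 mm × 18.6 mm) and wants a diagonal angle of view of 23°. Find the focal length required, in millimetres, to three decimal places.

82.407 mm

Sensor diagonal = √(27.9² + 18.6²) = √1124.3700 ≈ 33.5316 mm.
From α = 2·arctan(d/2f) we get f = d / (2·tan(α/2)).
With d = 33.5316 mm and α/2 = 11.5°, tan(α/2) ≈ 0.20345, so f ≈ 33.5316 / 0.40690 ≈ 82.4066 mm.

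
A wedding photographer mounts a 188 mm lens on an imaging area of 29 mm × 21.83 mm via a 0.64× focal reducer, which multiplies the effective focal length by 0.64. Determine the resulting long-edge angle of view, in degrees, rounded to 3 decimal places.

13.743°

Effective focal length f = 188 × 0.64 = 120.32 mm.
α = 2·arctan(29 / (2 × 120.32)) = 2·arctan(0.12051) ≈ 13.7434°.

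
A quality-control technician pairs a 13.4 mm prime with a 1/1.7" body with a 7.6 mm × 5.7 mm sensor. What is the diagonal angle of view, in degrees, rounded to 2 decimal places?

39.04°

Sensor diagonal = √(7.6² + 5.7²) = √90.2500 ≈ 9.5000 mm.
Angle of view α = 2·arctan(d/2f) with d = 9.5000 mm and f = 13.4 mm.
d/2f = 0.35448; arctan(0.35448) ≈ 19.5183°, so α ≈ 39.0366°.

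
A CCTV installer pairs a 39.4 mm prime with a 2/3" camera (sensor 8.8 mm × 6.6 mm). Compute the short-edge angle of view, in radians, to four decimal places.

0.1671 rad

Angle of view α = 2·arctan(h/2f) with h = 6.6 mm and f = 39.4 mm.
h/2f = 0.08376; arctan(0.08376) ≈ 0.0836 rad, so α ≈ 0.1671 rad.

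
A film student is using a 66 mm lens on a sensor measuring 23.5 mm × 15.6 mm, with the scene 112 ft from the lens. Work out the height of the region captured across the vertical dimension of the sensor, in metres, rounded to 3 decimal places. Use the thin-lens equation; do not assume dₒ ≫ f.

8.053 m

dₒ: 112 ft × 304.8 mm/ft = 34137.60 mm.
Similar triangles through the lens centre give W/dₒ = h/dᵢ; with 1/f = 1/dₒ + 1/dᵢ this gives W = h·(dₒ − f)/f.
W = 15.6 mm × (34137.6 − 66) / 66 = 15.6 × 516.2363 ≈ 8053.287 mm = 8.05329 m.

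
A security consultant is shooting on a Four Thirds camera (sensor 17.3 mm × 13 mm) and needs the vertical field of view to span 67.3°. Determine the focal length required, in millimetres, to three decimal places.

From α = 2·arctan(h/2f) we get f = h / (2·tan(α/2)).
With h = 13 mm and α/2 = 33.65°, tan(α/2) ≈ 0.66566, so f ≈ 13 / 1.33131 ≈ 9.7648 mm.

9.765 mm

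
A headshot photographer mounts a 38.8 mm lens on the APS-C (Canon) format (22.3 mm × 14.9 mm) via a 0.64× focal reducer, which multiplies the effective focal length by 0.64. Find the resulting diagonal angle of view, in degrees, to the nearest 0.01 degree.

Effective focal length f = 38.8 × 0.64 = 24.832 mm.
Sensor diagonal = √(22.3² + 14.9²) = √719.3000 ≈ 26.8198 mm.
α = 2·arctan(26.820 / (2 × 24.832)) = 2·arctan(0.54002) ≈ 56.7403°.

56.74°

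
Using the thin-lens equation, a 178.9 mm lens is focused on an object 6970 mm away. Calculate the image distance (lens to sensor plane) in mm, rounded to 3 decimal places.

1/dᵢ = 1/f − 1/dₒ = 1/178.9 − 1/6970 = 0.0054462 mm⁻¹.
dᵢ = 1/0.0054462 ≈ 183.6128 mm.

183.613 mm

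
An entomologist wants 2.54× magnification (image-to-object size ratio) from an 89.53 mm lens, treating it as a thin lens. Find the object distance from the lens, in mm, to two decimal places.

With m = dᵢ/dₒ and 1/f = 1/dₒ + 1/dᵢ, substituting dᵢ = m·dₒ gives 1/f = (1 + 1/m)/dₒ, hence dₒ = f·(1 + 1/m).
dₒ = 89.53 × (1 + 1/2.54) = 89.53 × 1.39370 ≈ 124.778 mm.

124.78 mm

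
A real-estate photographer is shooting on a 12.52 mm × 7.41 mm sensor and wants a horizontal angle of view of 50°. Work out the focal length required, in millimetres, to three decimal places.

From α = 2·arctan(w/2f) we get f = w / (2·tan(α/2)).
With w = 12.52 mm and α/2 = 25°, tan(α/2) ≈ 0.46631, so f ≈ 12.52 / 0.93262 ≈ 13.4246 mm.

13.425 mm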